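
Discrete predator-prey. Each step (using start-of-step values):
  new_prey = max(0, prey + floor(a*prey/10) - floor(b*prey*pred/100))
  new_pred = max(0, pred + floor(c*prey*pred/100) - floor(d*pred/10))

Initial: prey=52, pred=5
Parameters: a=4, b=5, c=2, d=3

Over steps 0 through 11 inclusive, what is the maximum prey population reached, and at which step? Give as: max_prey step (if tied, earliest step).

Answer: 59 1

Derivation:
Step 1: prey: 52+20-13=59; pred: 5+5-1=9
Step 2: prey: 59+23-26=56; pred: 9+10-2=17
Step 3: prey: 56+22-47=31; pred: 17+19-5=31
Step 4: prey: 31+12-48=0; pred: 31+19-9=41
Step 5: prey: 0+0-0=0; pred: 41+0-12=29
Step 6: prey: 0+0-0=0; pred: 29+0-8=21
Step 7: prey: 0+0-0=0; pred: 21+0-6=15
Step 8: prey: 0+0-0=0; pred: 15+0-4=11
Step 9: prey: 0+0-0=0; pred: 11+0-3=8
Step 10: prey: 0+0-0=0; pred: 8+0-2=6
Step 11: prey: 0+0-0=0; pred: 6+0-1=5
Max prey = 59 at step 1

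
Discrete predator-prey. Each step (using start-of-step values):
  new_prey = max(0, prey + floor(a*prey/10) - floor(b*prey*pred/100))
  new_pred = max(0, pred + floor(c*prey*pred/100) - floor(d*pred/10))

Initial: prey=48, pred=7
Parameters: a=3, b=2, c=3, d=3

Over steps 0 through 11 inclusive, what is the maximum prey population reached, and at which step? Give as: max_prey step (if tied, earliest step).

Answer: 56 1

Derivation:
Step 1: prey: 48+14-6=56; pred: 7+10-2=15
Step 2: prey: 56+16-16=56; pred: 15+25-4=36
Step 3: prey: 56+16-40=32; pred: 36+60-10=86
Step 4: prey: 32+9-55=0; pred: 86+82-25=143
Step 5: prey: 0+0-0=0; pred: 143+0-42=101
Step 6: prey: 0+0-0=0; pred: 101+0-30=71
Step 7: prey: 0+0-0=0; pred: 71+0-21=50
Step 8: prey: 0+0-0=0; pred: 50+0-15=35
Step 9: prey: 0+0-0=0; pred: 35+0-10=25
Step 10: prey: 0+0-0=0; pred: 25+0-7=18
Step 11: prey: 0+0-0=0; pred: 18+0-5=13
Max prey = 56 at step 1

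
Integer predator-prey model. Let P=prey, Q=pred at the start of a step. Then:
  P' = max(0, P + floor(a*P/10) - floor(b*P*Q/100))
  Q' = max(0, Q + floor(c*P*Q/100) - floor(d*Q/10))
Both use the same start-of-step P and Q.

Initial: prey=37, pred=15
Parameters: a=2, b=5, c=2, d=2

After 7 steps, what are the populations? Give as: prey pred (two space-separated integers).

Answer: 0 10

Derivation:
Step 1: prey: 37+7-27=17; pred: 15+11-3=23
Step 2: prey: 17+3-19=1; pred: 23+7-4=26
Step 3: prey: 1+0-1=0; pred: 26+0-5=21
Step 4: prey: 0+0-0=0; pred: 21+0-4=17
Step 5: prey: 0+0-0=0; pred: 17+0-3=14
Step 6: prey: 0+0-0=0; pred: 14+0-2=12
Step 7: prey: 0+0-0=0; pred: 12+0-2=10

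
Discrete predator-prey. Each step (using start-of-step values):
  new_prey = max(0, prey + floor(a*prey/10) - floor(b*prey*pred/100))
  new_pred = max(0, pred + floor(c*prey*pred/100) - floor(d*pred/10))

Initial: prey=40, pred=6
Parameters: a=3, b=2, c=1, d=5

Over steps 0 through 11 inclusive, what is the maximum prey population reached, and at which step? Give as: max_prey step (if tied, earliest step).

Answer: 122 7

Derivation:
Step 1: prey: 40+12-4=48; pred: 6+2-3=5
Step 2: prey: 48+14-4=58; pred: 5+2-2=5
Step 3: prey: 58+17-5=70; pred: 5+2-2=5
Step 4: prey: 70+21-7=84; pred: 5+3-2=6
Step 5: prey: 84+25-10=99; pred: 6+5-3=8
Step 6: prey: 99+29-15=113; pred: 8+7-4=11
Step 7: prey: 113+33-24=122; pred: 11+12-5=18
Step 8: prey: 122+36-43=115; pred: 18+21-9=30
Step 9: prey: 115+34-69=80; pred: 30+34-15=49
Step 10: prey: 80+24-78=26; pred: 49+39-24=64
Step 11: prey: 26+7-33=0; pred: 64+16-32=48
Max prey = 122 at step 7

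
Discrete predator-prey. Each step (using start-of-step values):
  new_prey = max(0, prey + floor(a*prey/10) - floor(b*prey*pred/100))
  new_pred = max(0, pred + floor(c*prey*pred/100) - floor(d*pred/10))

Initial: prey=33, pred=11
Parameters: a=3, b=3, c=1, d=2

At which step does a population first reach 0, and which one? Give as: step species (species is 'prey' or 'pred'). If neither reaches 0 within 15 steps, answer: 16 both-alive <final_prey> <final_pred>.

Step 1: prey: 33+9-10=32; pred: 11+3-2=12
Step 2: prey: 32+9-11=30; pred: 12+3-2=13
Step 3: prey: 30+9-11=28; pred: 13+3-2=14
Step 4: prey: 28+8-11=25; pred: 14+3-2=15
Step 5: prey: 25+7-11=21; pred: 15+3-3=15
Step 6: prey: 21+6-9=18; pred: 15+3-3=15
Step 7: prey: 18+5-8=15; pred: 15+2-3=14
Step 8: prey: 15+4-6=13; pred: 14+2-2=14
Step 9: prey: 13+3-5=11; pred: 14+1-2=13
Step 10: prey: 11+3-4=10; pred: 13+1-2=12
Step 11: prey: 10+3-3=10; pred: 12+1-2=11
Step 12: prey: 10+3-3=10; pred: 11+1-2=10
Step 13: prey: 10+3-3=10; pred: 10+1-2=9
Step 14: prey: 10+3-2=11; pred: 9+0-1=8
Step 15: prey: 11+3-2=12; pred: 8+0-1=7
No extinction within 15 steps

Answer: 16 both-alive 12 7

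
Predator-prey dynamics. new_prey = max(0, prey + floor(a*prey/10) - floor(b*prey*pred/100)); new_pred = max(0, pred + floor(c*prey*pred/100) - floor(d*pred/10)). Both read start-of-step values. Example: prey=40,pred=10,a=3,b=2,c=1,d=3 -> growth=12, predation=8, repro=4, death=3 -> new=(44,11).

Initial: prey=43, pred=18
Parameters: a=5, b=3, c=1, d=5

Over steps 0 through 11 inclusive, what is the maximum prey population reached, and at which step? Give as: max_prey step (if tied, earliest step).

Step 1: prey: 43+21-23=41; pred: 18+7-9=16
Step 2: prey: 41+20-19=42; pred: 16+6-8=14
Step 3: prey: 42+21-17=46; pred: 14+5-7=12
Step 4: prey: 46+23-16=53; pred: 12+5-6=11
Step 5: prey: 53+26-17=62; pred: 11+5-5=11
Step 6: prey: 62+31-20=73; pred: 11+6-5=12
Step 7: prey: 73+36-26=83; pred: 12+8-6=14
Step 8: prey: 83+41-34=90; pred: 14+11-7=18
Step 9: prey: 90+45-48=87; pred: 18+16-9=25
Step 10: prey: 87+43-65=65; pred: 25+21-12=34
Step 11: prey: 65+32-66=31; pred: 34+22-17=39
Max prey = 90 at step 8

Answer: 90 8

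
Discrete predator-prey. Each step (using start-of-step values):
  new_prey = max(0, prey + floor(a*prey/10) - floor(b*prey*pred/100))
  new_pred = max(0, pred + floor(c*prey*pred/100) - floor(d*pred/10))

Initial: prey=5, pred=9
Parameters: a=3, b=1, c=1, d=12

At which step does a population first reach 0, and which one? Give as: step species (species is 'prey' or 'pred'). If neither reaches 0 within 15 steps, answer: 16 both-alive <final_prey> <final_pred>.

Step 1: prey: 5+1-0=6; pred: 9+0-10=0
First extinction: pred at step 1

Answer: 1 pred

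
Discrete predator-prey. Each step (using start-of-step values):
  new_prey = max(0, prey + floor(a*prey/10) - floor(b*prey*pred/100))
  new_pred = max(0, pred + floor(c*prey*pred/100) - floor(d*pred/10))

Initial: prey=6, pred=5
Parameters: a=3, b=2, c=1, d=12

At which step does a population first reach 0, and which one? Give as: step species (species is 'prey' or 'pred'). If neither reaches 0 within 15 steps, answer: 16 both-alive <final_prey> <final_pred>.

Answer: 1 pred

Derivation:
Step 1: prey: 6+1-0=7; pred: 5+0-6=0
First extinction: pred at step 1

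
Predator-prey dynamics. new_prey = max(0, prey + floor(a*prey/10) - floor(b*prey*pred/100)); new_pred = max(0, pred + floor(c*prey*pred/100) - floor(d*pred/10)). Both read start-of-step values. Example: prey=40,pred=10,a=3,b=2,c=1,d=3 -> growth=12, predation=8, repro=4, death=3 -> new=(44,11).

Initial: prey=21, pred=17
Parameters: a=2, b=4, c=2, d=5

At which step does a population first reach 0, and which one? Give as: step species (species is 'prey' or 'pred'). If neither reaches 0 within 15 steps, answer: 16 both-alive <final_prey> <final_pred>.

Step 1: prey: 21+4-14=11; pred: 17+7-8=16
Step 2: prey: 11+2-7=6; pred: 16+3-8=11
Step 3: prey: 6+1-2=5; pred: 11+1-5=7
Step 4: prey: 5+1-1=5; pred: 7+0-3=4
Step 5: prey: 5+1-0=6; pred: 4+0-2=2
Step 6: prey: 6+1-0=7; pred: 2+0-1=1
Step 7: prey: 7+1-0=8; pred: 1+0-0=1
Step 8: prey: 8+1-0=9; pred: 1+0-0=1
Step 9: prey: 9+1-0=10; pred: 1+0-0=1
Step 10: prey: 10+2-0=12; pred: 1+0-0=1
Step 11: prey: 12+2-0=14; pred: 1+0-0=1
Step 12: prey: 14+2-0=16; pred: 1+0-0=1
Step 13: prey: 16+3-0=19; pred: 1+0-0=1
Step 14: prey: 19+3-0=22; pred: 1+0-0=1
Step 15: prey: 22+4-0=26; pred: 1+0-0=1
No extinction within 15 steps

Answer: 16 both-alive 26 1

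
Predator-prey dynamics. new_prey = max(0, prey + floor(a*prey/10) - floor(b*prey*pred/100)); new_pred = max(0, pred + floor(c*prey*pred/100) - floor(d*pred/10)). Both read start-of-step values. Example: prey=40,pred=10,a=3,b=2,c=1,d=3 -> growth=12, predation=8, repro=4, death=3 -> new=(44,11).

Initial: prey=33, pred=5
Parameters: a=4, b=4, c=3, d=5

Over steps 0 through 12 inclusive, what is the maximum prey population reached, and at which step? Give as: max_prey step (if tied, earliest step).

Answer: 45 2

Derivation:
Step 1: prey: 33+13-6=40; pred: 5+4-2=7
Step 2: prey: 40+16-11=45; pred: 7+8-3=12
Step 3: prey: 45+18-21=42; pred: 12+16-6=22
Step 4: prey: 42+16-36=22; pred: 22+27-11=38
Step 5: prey: 22+8-33=0; pred: 38+25-19=44
Step 6: prey: 0+0-0=0; pred: 44+0-22=22
Step 7: prey: 0+0-0=0; pred: 22+0-11=11
Step 8: prey: 0+0-0=0; pred: 11+0-5=6
Step 9: prey: 0+0-0=0; pred: 6+0-3=3
Step 10: prey: 0+0-0=0; pred: 3+0-1=2
Step 11: prey: 0+0-0=0; pred: 2+0-1=1
Step 12: prey: 0+0-0=0; pred: 1+0-0=1
Max prey = 45 at step 2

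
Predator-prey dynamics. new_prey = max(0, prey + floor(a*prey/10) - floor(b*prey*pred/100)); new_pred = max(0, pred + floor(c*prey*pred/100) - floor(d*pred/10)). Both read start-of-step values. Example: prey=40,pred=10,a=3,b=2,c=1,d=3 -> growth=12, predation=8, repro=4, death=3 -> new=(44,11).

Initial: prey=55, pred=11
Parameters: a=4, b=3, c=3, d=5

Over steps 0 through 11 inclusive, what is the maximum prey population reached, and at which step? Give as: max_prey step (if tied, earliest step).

Step 1: prey: 55+22-18=59; pred: 11+18-5=24
Step 2: prey: 59+23-42=40; pred: 24+42-12=54
Step 3: prey: 40+16-64=0; pred: 54+64-27=91
Step 4: prey: 0+0-0=0; pred: 91+0-45=46
Step 5: prey: 0+0-0=0; pred: 46+0-23=23
Step 6: prey: 0+0-0=0; pred: 23+0-11=12
Step 7: prey: 0+0-0=0; pred: 12+0-6=6
Step 8: prey: 0+0-0=0; pred: 6+0-3=3
Step 9: prey: 0+0-0=0; pred: 3+0-1=2
Step 10: prey: 0+0-0=0; pred: 2+0-1=1
Step 11: prey: 0+0-0=0; pred: 1+0-0=1
Max prey = 59 at step 1

Answer: 59 1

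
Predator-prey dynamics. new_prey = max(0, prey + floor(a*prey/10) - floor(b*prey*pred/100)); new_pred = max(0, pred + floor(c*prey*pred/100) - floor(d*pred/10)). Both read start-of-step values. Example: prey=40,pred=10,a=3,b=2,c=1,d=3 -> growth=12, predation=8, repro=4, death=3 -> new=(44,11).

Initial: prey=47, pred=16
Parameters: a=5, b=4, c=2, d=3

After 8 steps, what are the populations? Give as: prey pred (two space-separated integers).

Step 1: prey: 47+23-30=40; pred: 16+15-4=27
Step 2: prey: 40+20-43=17; pred: 27+21-8=40
Step 3: prey: 17+8-27=0; pred: 40+13-12=41
Step 4: prey: 0+0-0=0; pred: 41+0-12=29
Step 5: prey: 0+0-0=0; pred: 29+0-8=21
Step 6: prey: 0+0-0=0; pred: 21+0-6=15
Step 7: prey: 0+0-0=0; pred: 15+0-4=11
Step 8: prey: 0+0-0=0; pred: 11+0-3=8

Answer: 0 8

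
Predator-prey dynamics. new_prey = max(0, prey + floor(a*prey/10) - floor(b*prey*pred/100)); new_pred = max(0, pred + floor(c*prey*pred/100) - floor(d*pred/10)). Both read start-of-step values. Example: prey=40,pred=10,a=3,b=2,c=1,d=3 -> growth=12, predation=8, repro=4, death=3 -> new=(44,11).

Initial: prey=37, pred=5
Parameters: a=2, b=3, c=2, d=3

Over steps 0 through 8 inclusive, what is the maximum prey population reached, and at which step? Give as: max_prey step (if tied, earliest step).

Step 1: prey: 37+7-5=39; pred: 5+3-1=7
Step 2: prey: 39+7-8=38; pred: 7+5-2=10
Step 3: prey: 38+7-11=34; pred: 10+7-3=14
Step 4: prey: 34+6-14=26; pred: 14+9-4=19
Step 5: prey: 26+5-14=17; pred: 19+9-5=23
Step 6: prey: 17+3-11=9; pred: 23+7-6=24
Step 7: prey: 9+1-6=4; pred: 24+4-7=21
Step 8: prey: 4+0-2=2; pred: 21+1-6=16
Max prey = 39 at step 1

Answer: 39 1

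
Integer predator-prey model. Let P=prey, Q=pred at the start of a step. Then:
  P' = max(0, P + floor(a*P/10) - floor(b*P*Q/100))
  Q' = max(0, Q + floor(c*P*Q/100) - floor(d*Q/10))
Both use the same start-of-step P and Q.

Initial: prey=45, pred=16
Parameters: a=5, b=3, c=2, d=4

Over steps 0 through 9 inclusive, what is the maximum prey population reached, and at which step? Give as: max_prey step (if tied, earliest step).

Step 1: prey: 45+22-21=46; pred: 16+14-6=24
Step 2: prey: 46+23-33=36; pred: 24+22-9=37
Step 3: prey: 36+18-39=15; pred: 37+26-14=49
Step 4: prey: 15+7-22=0; pred: 49+14-19=44
Step 5: prey: 0+0-0=0; pred: 44+0-17=27
Step 6: prey: 0+0-0=0; pred: 27+0-10=17
Step 7: prey: 0+0-0=0; pred: 17+0-6=11
Step 8: prey: 0+0-0=0; pred: 11+0-4=7
Step 9: prey: 0+0-0=0; pred: 7+0-2=5
Max prey = 46 at step 1

Answer: 46 1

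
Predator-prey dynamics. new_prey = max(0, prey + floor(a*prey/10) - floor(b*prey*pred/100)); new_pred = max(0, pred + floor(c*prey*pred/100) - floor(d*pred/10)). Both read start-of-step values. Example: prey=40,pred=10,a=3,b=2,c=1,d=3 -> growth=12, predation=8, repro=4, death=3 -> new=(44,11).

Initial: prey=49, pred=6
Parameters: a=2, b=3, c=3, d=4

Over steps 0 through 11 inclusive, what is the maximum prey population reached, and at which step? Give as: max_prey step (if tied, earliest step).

Answer: 50 1

Derivation:
Step 1: prey: 49+9-8=50; pred: 6+8-2=12
Step 2: prey: 50+10-18=42; pred: 12+18-4=26
Step 3: prey: 42+8-32=18; pred: 26+32-10=48
Step 4: prey: 18+3-25=0; pred: 48+25-19=54
Step 5: prey: 0+0-0=0; pred: 54+0-21=33
Step 6: prey: 0+0-0=0; pred: 33+0-13=20
Step 7: prey: 0+0-0=0; pred: 20+0-8=12
Step 8: prey: 0+0-0=0; pred: 12+0-4=8
Step 9: prey: 0+0-0=0; pred: 8+0-3=5
Step 10: prey: 0+0-0=0; pred: 5+0-2=3
Step 11: prey: 0+0-0=0; pred: 3+0-1=2
Max prey = 50 at step 1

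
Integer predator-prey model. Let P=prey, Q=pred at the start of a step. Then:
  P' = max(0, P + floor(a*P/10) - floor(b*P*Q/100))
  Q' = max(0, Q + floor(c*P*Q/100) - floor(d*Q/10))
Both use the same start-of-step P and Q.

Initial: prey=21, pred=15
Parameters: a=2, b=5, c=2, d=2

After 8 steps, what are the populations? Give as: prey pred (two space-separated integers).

Step 1: prey: 21+4-15=10; pred: 15+6-3=18
Step 2: prey: 10+2-9=3; pred: 18+3-3=18
Step 3: prey: 3+0-2=1; pred: 18+1-3=16
Step 4: prey: 1+0-0=1; pred: 16+0-3=13
Step 5: prey: 1+0-0=1; pred: 13+0-2=11
Step 6: prey: 1+0-0=1; pred: 11+0-2=9
Step 7: prey: 1+0-0=1; pred: 9+0-1=8
Step 8: prey: 1+0-0=1; pred: 8+0-1=7

Answer: 1 7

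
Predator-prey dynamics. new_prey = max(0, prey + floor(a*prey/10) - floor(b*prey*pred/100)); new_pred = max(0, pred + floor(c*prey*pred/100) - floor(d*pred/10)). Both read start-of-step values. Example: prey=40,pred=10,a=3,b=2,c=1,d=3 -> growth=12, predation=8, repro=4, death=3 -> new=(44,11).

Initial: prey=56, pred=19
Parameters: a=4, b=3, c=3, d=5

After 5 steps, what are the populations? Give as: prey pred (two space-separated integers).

Step 1: prey: 56+22-31=47; pred: 19+31-9=41
Step 2: prey: 47+18-57=8; pred: 41+57-20=78
Step 3: prey: 8+3-18=0; pred: 78+18-39=57
Step 4: prey: 0+0-0=0; pred: 57+0-28=29
Step 5: prey: 0+0-0=0; pred: 29+0-14=15

Answer: 0 15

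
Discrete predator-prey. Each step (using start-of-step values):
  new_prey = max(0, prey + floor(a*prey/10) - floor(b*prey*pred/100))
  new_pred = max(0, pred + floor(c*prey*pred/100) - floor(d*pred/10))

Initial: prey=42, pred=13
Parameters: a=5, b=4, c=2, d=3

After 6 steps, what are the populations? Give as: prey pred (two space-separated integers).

Answer: 0 18

Derivation:
Step 1: prey: 42+21-21=42; pred: 13+10-3=20
Step 2: prey: 42+21-33=30; pred: 20+16-6=30
Step 3: prey: 30+15-36=9; pred: 30+18-9=39
Step 4: prey: 9+4-14=0; pred: 39+7-11=35
Step 5: prey: 0+0-0=0; pred: 35+0-10=25
Step 6: prey: 0+0-0=0; pred: 25+0-7=18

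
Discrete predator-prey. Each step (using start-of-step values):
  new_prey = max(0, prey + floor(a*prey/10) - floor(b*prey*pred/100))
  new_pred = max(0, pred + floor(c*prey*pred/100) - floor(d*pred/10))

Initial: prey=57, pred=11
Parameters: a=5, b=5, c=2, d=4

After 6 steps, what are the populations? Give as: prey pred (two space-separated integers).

Step 1: prey: 57+28-31=54; pred: 11+12-4=19
Step 2: prey: 54+27-51=30; pred: 19+20-7=32
Step 3: prey: 30+15-48=0; pred: 32+19-12=39
Step 4: prey: 0+0-0=0; pred: 39+0-15=24
Step 5: prey: 0+0-0=0; pred: 24+0-9=15
Step 6: prey: 0+0-0=0; pred: 15+0-6=9

Answer: 0 9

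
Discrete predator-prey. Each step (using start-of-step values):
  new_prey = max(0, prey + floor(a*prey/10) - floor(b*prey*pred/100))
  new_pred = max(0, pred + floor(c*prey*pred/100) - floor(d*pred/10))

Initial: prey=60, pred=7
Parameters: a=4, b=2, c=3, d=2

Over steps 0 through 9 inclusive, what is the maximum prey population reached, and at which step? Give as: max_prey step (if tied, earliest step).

Step 1: prey: 60+24-8=76; pred: 7+12-1=18
Step 2: prey: 76+30-27=79; pred: 18+41-3=56
Step 3: prey: 79+31-88=22; pred: 56+132-11=177
Step 4: prey: 22+8-77=0; pred: 177+116-35=258
Step 5: prey: 0+0-0=0; pred: 258+0-51=207
Step 6: prey: 0+0-0=0; pred: 207+0-41=166
Step 7: prey: 0+0-0=0; pred: 166+0-33=133
Step 8: prey: 0+0-0=0; pred: 133+0-26=107
Step 9: prey: 0+0-0=0; pred: 107+0-21=86
Max prey = 79 at step 2

Answer: 79 2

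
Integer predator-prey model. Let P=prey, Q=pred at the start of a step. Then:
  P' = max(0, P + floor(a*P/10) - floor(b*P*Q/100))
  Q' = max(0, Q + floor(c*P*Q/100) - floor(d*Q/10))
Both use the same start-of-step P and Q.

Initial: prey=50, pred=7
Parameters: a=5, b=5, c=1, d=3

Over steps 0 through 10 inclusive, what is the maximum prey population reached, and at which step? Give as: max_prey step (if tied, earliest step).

Answer: 64 2

Derivation:
Step 1: prey: 50+25-17=58; pred: 7+3-2=8
Step 2: prey: 58+29-23=64; pred: 8+4-2=10
Step 3: prey: 64+32-32=64; pred: 10+6-3=13
Step 4: prey: 64+32-41=55; pred: 13+8-3=18
Step 5: prey: 55+27-49=33; pred: 18+9-5=22
Step 6: prey: 33+16-36=13; pred: 22+7-6=23
Step 7: prey: 13+6-14=5; pred: 23+2-6=19
Step 8: prey: 5+2-4=3; pred: 19+0-5=14
Step 9: prey: 3+1-2=2; pred: 14+0-4=10
Step 10: prey: 2+1-1=2; pred: 10+0-3=7
Max prey = 64 at step 2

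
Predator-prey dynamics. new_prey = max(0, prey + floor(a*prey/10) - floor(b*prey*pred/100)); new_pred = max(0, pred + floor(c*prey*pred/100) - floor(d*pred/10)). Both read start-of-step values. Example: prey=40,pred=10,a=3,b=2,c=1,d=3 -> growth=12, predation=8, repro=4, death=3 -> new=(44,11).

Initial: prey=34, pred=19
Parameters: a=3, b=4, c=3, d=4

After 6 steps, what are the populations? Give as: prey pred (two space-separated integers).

Step 1: prey: 34+10-25=19; pred: 19+19-7=31
Step 2: prey: 19+5-23=1; pred: 31+17-12=36
Step 3: prey: 1+0-1=0; pred: 36+1-14=23
Step 4: prey: 0+0-0=0; pred: 23+0-9=14
Step 5: prey: 0+0-0=0; pred: 14+0-5=9
Step 6: prey: 0+0-0=0; pred: 9+0-3=6

Answer: 0 6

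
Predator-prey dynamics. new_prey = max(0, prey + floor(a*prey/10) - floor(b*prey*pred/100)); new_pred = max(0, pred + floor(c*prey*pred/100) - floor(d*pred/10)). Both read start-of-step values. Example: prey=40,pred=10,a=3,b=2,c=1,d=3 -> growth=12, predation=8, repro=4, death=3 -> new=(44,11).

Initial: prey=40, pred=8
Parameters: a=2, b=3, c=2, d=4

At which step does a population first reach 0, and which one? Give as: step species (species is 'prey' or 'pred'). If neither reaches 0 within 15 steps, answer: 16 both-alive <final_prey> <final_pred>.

Answer: 16 both-alive 3 2

Derivation:
Step 1: prey: 40+8-9=39; pred: 8+6-3=11
Step 2: prey: 39+7-12=34; pred: 11+8-4=15
Step 3: prey: 34+6-15=25; pred: 15+10-6=19
Step 4: prey: 25+5-14=16; pred: 19+9-7=21
Step 5: prey: 16+3-10=9; pred: 21+6-8=19
Step 6: prey: 9+1-5=5; pred: 19+3-7=15
Step 7: prey: 5+1-2=4; pred: 15+1-6=10
Step 8: prey: 4+0-1=3; pred: 10+0-4=6
Step 9: prey: 3+0-0=3; pred: 6+0-2=4
Step 10: prey: 3+0-0=3; pred: 4+0-1=3
Step 11: prey: 3+0-0=3; pred: 3+0-1=2
Step 12: prey: 3+0-0=3; pred: 2+0-0=2
Steps 13-15: state stable at prey=3, pred=2 (no change)
No extinction within 15 steps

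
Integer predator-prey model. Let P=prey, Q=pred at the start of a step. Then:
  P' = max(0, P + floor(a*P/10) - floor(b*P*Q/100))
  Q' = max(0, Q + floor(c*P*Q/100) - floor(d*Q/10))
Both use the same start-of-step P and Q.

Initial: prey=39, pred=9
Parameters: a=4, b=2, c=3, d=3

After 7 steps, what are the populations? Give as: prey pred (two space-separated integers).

Step 1: prey: 39+15-7=47; pred: 9+10-2=17
Step 2: prey: 47+18-15=50; pred: 17+23-5=35
Step 3: prey: 50+20-35=35; pred: 35+52-10=77
Step 4: prey: 35+14-53=0; pred: 77+80-23=134
Step 5: prey: 0+0-0=0; pred: 134+0-40=94
Step 6: prey: 0+0-0=0; pred: 94+0-28=66
Step 7: prey: 0+0-0=0; pred: 66+0-19=47

Answer: 0 47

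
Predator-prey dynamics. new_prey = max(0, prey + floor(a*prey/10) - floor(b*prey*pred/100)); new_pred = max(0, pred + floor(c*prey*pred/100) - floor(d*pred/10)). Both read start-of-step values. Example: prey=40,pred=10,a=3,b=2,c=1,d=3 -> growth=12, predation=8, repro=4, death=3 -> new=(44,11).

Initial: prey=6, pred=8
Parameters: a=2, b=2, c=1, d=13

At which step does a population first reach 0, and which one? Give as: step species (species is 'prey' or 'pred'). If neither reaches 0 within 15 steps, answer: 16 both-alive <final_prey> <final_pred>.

Answer: 1 pred

Derivation:
Step 1: prey: 6+1-0=7; pred: 8+0-10=0
First extinction: pred at step 1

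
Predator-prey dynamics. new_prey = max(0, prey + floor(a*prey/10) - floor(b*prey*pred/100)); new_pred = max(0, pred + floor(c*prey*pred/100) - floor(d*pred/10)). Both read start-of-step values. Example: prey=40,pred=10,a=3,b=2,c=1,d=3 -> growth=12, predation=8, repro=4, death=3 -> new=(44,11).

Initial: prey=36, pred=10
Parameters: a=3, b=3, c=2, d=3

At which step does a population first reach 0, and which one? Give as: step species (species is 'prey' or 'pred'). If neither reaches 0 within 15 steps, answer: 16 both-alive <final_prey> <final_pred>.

Answer: 16 both-alive 1 3

Derivation:
Step 1: prey: 36+10-10=36; pred: 10+7-3=14
Step 2: prey: 36+10-15=31; pred: 14+10-4=20
Step 3: prey: 31+9-18=22; pred: 20+12-6=26
Step 4: prey: 22+6-17=11; pred: 26+11-7=30
Step 5: prey: 11+3-9=5; pred: 30+6-9=27
Step 6: prey: 5+1-4=2; pred: 27+2-8=21
Step 7: prey: 2+0-1=1; pred: 21+0-6=15
Step 8: prey: 1+0-0=1; pred: 15+0-4=11
Step 9: prey: 1+0-0=1; pred: 11+0-3=8
Step 10: prey: 1+0-0=1; pred: 8+0-2=6
Step 11: prey: 1+0-0=1; pred: 6+0-1=5
Step 12: prey: 1+0-0=1; pred: 5+0-1=4
Step 13: prey: 1+0-0=1; pred: 4+0-1=3
Step 14: prey: 1+0-0=1; pred: 3+0-0=3
Steps 15-15: state stable at prey=1, pred=3 (no change)
No extinction within 15 steps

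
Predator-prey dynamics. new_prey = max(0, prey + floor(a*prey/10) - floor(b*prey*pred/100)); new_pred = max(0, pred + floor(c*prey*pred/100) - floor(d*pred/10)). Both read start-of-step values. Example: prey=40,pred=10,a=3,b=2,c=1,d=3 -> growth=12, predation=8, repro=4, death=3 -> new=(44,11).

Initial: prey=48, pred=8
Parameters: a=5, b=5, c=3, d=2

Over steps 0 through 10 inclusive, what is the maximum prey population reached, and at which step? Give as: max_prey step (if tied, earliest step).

Answer: 53 1

Derivation:
Step 1: prey: 48+24-19=53; pred: 8+11-1=18
Step 2: prey: 53+26-47=32; pred: 18+28-3=43
Step 3: prey: 32+16-68=0; pred: 43+41-8=76
Step 4: prey: 0+0-0=0; pred: 76+0-15=61
Step 5: prey: 0+0-0=0; pred: 61+0-12=49
Step 6: prey: 0+0-0=0; pred: 49+0-9=40
Step 7: prey: 0+0-0=0; pred: 40+0-8=32
Step 8: prey: 0+0-0=0; pred: 32+0-6=26
Step 9: prey: 0+0-0=0; pred: 26+0-5=21
Step 10: prey: 0+0-0=0; pred: 21+0-4=17
Max prey = 53 at step 1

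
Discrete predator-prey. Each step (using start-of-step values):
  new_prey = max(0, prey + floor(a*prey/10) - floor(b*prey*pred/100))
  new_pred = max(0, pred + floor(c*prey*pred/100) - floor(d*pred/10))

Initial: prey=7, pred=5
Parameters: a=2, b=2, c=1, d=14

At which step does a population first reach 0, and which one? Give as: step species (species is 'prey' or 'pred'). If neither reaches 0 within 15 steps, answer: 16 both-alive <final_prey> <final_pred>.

Answer: 1 pred

Derivation:
Step 1: prey: 7+1-0=8; pred: 5+0-7=0
First extinction: pred at step 1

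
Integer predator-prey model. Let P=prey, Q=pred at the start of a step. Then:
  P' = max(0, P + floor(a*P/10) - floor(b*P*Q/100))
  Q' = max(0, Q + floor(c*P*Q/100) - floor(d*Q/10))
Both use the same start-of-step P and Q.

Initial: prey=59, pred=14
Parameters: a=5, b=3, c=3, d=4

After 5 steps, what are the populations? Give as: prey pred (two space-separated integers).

Step 1: prey: 59+29-24=64; pred: 14+24-5=33
Step 2: prey: 64+32-63=33; pred: 33+63-13=83
Step 3: prey: 33+16-82=0; pred: 83+82-33=132
Step 4: prey: 0+0-0=0; pred: 132+0-52=80
Step 5: prey: 0+0-0=0; pred: 80+0-32=48

Answer: 0 48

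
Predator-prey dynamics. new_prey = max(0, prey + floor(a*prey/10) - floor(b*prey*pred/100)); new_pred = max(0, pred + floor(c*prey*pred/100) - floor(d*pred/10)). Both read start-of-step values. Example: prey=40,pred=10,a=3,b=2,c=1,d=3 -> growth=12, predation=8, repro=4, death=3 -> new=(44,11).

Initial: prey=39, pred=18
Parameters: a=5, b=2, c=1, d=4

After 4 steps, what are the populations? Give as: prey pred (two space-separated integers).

Answer: 64 23

Derivation:
Step 1: prey: 39+19-14=44; pred: 18+7-7=18
Step 2: prey: 44+22-15=51; pred: 18+7-7=18
Step 3: prey: 51+25-18=58; pred: 18+9-7=20
Step 4: prey: 58+29-23=64; pred: 20+11-8=23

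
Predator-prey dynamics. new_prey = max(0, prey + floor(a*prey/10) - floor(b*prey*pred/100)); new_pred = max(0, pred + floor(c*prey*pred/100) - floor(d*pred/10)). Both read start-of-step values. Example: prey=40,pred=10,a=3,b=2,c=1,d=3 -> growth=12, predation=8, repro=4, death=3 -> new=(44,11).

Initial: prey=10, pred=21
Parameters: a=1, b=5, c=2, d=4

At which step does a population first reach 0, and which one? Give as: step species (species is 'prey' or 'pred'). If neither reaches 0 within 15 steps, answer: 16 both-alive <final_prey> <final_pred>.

Step 1: prey: 10+1-10=1; pred: 21+4-8=17
Step 2: prey: 1+0-0=1; pred: 17+0-6=11
Step 3: prey: 1+0-0=1; pred: 11+0-4=7
Step 4: prey: 1+0-0=1; pred: 7+0-2=5
Step 5: prey: 1+0-0=1; pred: 5+0-2=3
Step 6: prey: 1+0-0=1; pred: 3+0-1=2
Step 7: prey: 1+0-0=1; pred: 2+0-0=2
Steps 8-15: state stable at prey=1, pred=2 (no change)
No extinction within 15 steps

Answer: 16 both-alive 1 2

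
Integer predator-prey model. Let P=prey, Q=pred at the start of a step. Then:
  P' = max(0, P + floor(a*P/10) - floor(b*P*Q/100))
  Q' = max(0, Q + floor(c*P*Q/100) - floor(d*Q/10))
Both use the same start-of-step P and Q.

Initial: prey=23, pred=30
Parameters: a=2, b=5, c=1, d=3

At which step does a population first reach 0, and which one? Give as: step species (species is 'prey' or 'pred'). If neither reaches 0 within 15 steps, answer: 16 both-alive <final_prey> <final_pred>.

Step 1: prey: 23+4-34=0; pred: 30+6-9=27
First extinction: prey at step 1

Answer: 1 prey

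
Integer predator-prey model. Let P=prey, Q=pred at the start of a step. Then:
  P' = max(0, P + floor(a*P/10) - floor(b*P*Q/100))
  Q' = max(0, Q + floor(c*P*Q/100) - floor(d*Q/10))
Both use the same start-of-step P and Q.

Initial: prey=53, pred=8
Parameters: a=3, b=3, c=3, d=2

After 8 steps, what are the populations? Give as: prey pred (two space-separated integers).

Answer: 0 32

Derivation:
Step 1: prey: 53+15-12=56; pred: 8+12-1=19
Step 2: prey: 56+16-31=41; pred: 19+31-3=47
Step 3: prey: 41+12-57=0; pred: 47+57-9=95
Step 4: prey: 0+0-0=0; pred: 95+0-19=76
Step 5: prey: 0+0-0=0; pred: 76+0-15=61
Step 6: prey: 0+0-0=0; pred: 61+0-12=49
Step 7: prey: 0+0-0=0; pred: 49+0-9=40
Step 8: prey: 0+0-0=0; pred: 40+0-8=32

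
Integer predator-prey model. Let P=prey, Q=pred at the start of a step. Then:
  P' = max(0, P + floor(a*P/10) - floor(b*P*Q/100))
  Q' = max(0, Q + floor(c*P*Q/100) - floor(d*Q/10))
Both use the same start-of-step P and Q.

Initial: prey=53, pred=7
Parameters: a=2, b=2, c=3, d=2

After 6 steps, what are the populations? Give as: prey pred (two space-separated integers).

Step 1: prey: 53+10-7=56; pred: 7+11-1=17
Step 2: prey: 56+11-19=48; pred: 17+28-3=42
Step 3: prey: 48+9-40=17; pred: 42+60-8=94
Step 4: prey: 17+3-31=0; pred: 94+47-18=123
Step 5: prey: 0+0-0=0; pred: 123+0-24=99
Step 6: prey: 0+0-0=0; pred: 99+0-19=80

Answer: 0 80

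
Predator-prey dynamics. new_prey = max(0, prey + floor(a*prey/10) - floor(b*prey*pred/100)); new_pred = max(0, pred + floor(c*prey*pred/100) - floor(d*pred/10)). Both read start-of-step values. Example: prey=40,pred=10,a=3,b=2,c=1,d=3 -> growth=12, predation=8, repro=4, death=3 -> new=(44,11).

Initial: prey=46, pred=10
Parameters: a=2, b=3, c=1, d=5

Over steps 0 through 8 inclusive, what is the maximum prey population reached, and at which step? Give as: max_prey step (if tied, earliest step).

Answer: 49 8

Derivation:
Step 1: prey: 46+9-13=42; pred: 10+4-5=9
Step 2: prey: 42+8-11=39; pred: 9+3-4=8
Step 3: prey: 39+7-9=37; pred: 8+3-4=7
Step 4: prey: 37+7-7=37; pred: 7+2-3=6
Step 5: prey: 37+7-6=38; pred: 6+2-3=5
Step 6: prey: 38+7-5=40; pred: 5+1-2=4
Step 7: prey: 40+8-4=44; pred: 4+1-2=3
Step 8: prey: 44+8-3=49; pred: 3+1-1=3
Max prey = 49 at step 8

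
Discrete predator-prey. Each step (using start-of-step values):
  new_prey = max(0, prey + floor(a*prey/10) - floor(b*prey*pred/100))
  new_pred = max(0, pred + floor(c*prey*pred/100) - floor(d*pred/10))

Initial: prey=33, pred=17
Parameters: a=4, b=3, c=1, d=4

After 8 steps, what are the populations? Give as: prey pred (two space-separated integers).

Answer: 43 9

Derivation:
Step 1: prey: 33+13-16=30; pred: 17+5-6=16
Step 2: prey: 30+12-14=28; pred: 16+4-6=14
Step 3: prey: 28+11-11=28; pred: 14+3-5=12
Step 4: prey: 28+11-10=29; pred: 12+3-4=11
Step 5: prey: 29+11-9=31; pred: 11+3-4=10
Step 6: prey: 31+12-9=34; pred: 10+3-4=9
Step 7: prey: 34+13-9=38; pred: 9+3-3=9
Step 8: prey: 38+15-10=43; pred: 9+3-3=9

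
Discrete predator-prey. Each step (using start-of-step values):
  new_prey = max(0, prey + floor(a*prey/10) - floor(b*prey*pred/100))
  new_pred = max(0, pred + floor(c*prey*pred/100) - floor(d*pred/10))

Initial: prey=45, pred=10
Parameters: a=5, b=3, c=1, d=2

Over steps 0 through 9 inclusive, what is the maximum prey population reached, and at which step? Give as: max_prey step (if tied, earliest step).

Step 1: prey: 45+22-13=54; pred: 10+4-2=12
Step 2: prey: 54+27-19=62; pred: 12+6-2=16
Step 3: prey: 62+31-29=64; pred: 16+9-3=22
Step 4: prey: 64+32-42=54; pred: 22+14-4=32
Step 5: prey: 54+27-51=30; pred: 32+17-6=43
Step 6: prey: 30+15-38=7; pred: 43+12-8=47
Step 7: prey: 7+3-9=1; pred: 47+3-9=41
Step 8: prey: 1+0-1=0; pred: 41+0-8=33
Step 9: prey: 0+0-0=0; pred: 33+0-6=27
Max prey = 64 at step 3

Answer: 64 3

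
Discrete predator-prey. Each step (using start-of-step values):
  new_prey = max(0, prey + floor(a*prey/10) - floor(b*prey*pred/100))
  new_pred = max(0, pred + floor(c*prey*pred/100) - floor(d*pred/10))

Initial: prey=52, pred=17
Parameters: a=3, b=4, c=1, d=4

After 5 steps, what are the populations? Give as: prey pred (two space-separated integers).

Step 1: prey: 52+15-35=32; pred: 17+8-6=19
Step 2: prey: 32+9-24=17; pred: 19+6-7=18
Step 3: prey: 17+5-12=10; pred: 18+3-7=14
Step 4: prey: 10+3-5=8; pred: 14+1-5=10
Step 5: prey: 8+2-3=7; pred: 10+0-4=6

Answer: 7 6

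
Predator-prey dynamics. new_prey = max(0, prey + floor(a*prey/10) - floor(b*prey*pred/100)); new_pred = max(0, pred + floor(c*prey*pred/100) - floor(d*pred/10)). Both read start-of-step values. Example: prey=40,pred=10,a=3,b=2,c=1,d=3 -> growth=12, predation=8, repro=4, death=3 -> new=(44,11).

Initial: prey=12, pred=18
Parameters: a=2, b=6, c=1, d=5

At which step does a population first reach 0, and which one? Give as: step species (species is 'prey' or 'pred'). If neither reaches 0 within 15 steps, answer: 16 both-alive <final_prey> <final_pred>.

Step 1: prey: 12+2-12=2; pred: 18+2-9=11
Step 2: prey: 2+0-1=1; pred: 11+0-5=6
Step 3: prey: 1+0-0=1; pred: 6+0-3=3
Step 4: prey: 1+0-0=1; pred: 3+0-1=2
Step 5: prey: 1+0-0=1; pred: 2+0-1=1
Step 6: prey: 1+0-0=1; pred: 1+0-0=1
Steps 7-15: state stable at prey=1, pred=1 (no change)
No extinction within 15 steps

Answer: 16 both-alive 1 1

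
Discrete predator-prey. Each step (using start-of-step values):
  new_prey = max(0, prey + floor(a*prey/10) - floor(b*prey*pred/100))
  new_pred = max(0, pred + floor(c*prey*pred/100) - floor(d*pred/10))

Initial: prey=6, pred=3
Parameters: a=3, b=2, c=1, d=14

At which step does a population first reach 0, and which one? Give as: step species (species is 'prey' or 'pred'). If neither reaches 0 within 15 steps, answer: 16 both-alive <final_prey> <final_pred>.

Step 1: prey: 6+1-0=7; pred: 3+0-4=0
First extinction: pred at step 1

Answer: 1 pred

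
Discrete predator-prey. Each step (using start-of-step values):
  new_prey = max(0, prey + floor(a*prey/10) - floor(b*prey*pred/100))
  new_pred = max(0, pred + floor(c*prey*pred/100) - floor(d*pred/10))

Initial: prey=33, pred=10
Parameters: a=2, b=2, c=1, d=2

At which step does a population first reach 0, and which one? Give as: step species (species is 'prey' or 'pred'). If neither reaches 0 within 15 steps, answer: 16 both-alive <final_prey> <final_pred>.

Answer: 16 both-alive 10 10

Derivation:
Step 1: prey: 33+6-6=33; pred: 10+3-2=11
Step 2: prey: 33+6-7=32; pred: 11+3-2=12
Step 3: prey: 32+6-7=31; pred: 12+3-2=13
Step 4: prey: 31+6-8=29; pred: 13+4-2=15
Step 5: prey: 29+5-8=26; pred: 15+4-3=16
Step 6: prey: 26+5-8=23; pred: 16+4-3=17
Step 7: prey: 23+4-7=20; pred: 17+3-3=17
Step 8: prey: 20+4-6=18; pred: 17+3-3=17
Step 9: prey: 18+3-6=15; pred: 17+3-3=17
Step 10: prey: 15+3-5=13; pred: 17+2-3=16
Step 11: prey: 13+2-4=11; pred: 16+2-3=15
Step 12: prey: 11+2-3=10; pred: 15+1-3=13
Step 13: prey: 10+2-2=10; pred: 13+1-2=12
Step 14: prey: 10+2-2=10; pred: 12+1-2=11
Step 15: prey: 10+2-2=10; pred: 11+1-2=10
No extinction within 15 steps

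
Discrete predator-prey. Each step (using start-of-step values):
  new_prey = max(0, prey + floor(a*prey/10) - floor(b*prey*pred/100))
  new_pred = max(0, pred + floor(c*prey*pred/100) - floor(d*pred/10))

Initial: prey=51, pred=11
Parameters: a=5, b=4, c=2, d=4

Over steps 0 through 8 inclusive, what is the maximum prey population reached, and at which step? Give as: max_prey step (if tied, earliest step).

Answer: 54 1

Derivation:
Step 1: prey: 51+25-22=54; pred: 11+11-4=18
Step 2: prey: 54+27-38=43; pred: 18+19-7=30
Step 3: prey: 43+21-51=13; pred: 30+25-12=43
Step 4: prey: 13+6-22=0; pred: 43+11-17=37
Step 5: prey: 0+0-0=0; pred: 37+0-14=23
Step 6: prey: 0+0-0=0; pred: 23+0-9=14
Step 7: prey: 0+0-0=0; pred: 14+0-5=9
Step 8: prey: 0+0-0=0; pred: 9+0-3=6
Max prey = 54 at step 1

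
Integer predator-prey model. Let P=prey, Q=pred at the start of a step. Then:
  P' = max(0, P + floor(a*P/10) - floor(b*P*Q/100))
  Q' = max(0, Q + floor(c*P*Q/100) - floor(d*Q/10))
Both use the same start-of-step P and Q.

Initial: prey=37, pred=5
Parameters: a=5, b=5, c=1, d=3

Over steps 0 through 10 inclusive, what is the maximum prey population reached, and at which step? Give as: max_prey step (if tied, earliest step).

Answer: 77 4

Derivation:
Step 1: prey: 37+18-9=46; pred: 5+1-1=5
Step 2: prey: 46+23-11=58; pred: 5+2-1=6
Step 3: prey: 58+29-17=70; pred: 6+3-1=8
Step 4: prey: 70+35-28=77; pred: 8+5-2=11
Step 5: prey: 77+38-42=73; pred: 11+8-3=16
Step 6: prey: 73+36-58=51; pred: 16+11-4=23
Step 7: prey: 51+25-58=18; pred: 23+11-6=28
Step 8: prey: 18+9-25=2; pred: 28+5-8=25
Step 9: prey: 2+1-2=1; pred: 25+0-7=18
Step 10: prey: 1+0-0=1; pred: 18+0-5=13
Max prey = 77 at step 4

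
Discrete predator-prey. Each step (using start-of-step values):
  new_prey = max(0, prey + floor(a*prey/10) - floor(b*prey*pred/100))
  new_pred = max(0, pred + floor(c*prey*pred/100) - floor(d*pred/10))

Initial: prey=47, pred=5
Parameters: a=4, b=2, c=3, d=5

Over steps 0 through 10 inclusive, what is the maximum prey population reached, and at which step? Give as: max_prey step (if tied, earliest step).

Answer: 73 2

Derivation:
Step 1: prey: 47+18-4=61; pred: 5+7-2=10
Step 2: prey: 61+24-12=73; pred: 10+18-5=23
Step 3: prey: 73+29-33=69; pred: 23+50-11=62
Step 4: prey: 69+27-85=11; pred: 62+128-31=159
Step 5: prey: 11+4-34=0; pred: 159+52-79=132
Step 6: prey: 0+0-0=0; pred: 132+0-66=66
Step 7: prey: 0+0-0=0; pred: 66+0-33=33
Step 8: prey: 0+0-0=0; pred: 33+0-16=17
Step 9: prey: 0+0-0=0; pred: 17+0-8=9
Step 10: prey: 0+0-0=0; pred: 9+0-4=5
Max prey = 73 at step 2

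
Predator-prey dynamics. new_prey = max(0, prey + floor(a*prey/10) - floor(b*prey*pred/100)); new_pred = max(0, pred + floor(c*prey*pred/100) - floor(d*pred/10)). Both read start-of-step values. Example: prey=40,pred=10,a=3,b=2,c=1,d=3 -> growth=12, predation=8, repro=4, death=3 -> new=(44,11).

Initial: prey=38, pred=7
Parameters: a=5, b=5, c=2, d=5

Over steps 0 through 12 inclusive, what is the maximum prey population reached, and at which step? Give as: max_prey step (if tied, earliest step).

Answer: 47 2

Derivation:
Step 1: prey: 38+19-13=44; pred: 7+5-3=9
Step 2: prey: 44+22-19=47; pred: 9+7-4=12
Step 3: prey: 47+23-28=42; pred: 12+11-6=17
Step 4: prey: 42+21-35=28; pred: 17+14-8=23
Step 5: prey: 28+14-32=10; pred: 23+12-11=24
Step 6: prey: 10+5-12=3; pred: 24+4-12=16
Step 7: prey: 3+1-2=2; pred: 16+0-8=8
Step 8: prey: 2+1-0=3; pred: 8+0-4=4
Step 9: prey: 3+1-0=4; pred: 4+0-2=2
Step 10: prey: 4+2-0=6; pred: 2+0-1=1
Step 11: prey: 6+3-0=9; pred: 1+0-0=1
Step 12: prey: 9+4-0=13; pred: 1+0-0=1
Max prey = 47 at step 2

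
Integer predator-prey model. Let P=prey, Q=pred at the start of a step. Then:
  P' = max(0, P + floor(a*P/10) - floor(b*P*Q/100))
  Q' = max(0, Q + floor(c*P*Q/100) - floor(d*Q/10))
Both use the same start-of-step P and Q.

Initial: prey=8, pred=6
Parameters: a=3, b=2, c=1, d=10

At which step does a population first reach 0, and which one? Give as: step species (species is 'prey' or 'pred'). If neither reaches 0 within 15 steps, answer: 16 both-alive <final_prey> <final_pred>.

Step 1: prey: 8+2-0=10; pred: 6+0-6=0
First extinction: pred at step 1

Answer: 1 pred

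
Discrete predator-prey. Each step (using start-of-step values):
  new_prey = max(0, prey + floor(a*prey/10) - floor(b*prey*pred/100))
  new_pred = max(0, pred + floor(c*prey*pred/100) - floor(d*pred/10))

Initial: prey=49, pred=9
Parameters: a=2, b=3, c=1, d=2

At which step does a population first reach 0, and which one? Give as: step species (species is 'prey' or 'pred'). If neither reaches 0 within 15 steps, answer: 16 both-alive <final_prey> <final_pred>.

Step 1: prey: 49+9-13=45; pred: 9+4-1=12
Step 2: prey: 45+9-16=38; pred: 12+5-2=15
Step 3: prey: 38+7-17=28; pred: 15+5-3=17
Step 4: prey: 28+5-14=19; pred: 17+4-3=18
Step 5: prey: 19+3-10=12; pred: 18+3-3=18
Step 6: prey: 12+2-6=8; pred: 18+2-3=17
Step 7: prey: 8+1-4=5; pred: 17+1-3=15
Step 8: prey: 5+1-2=4; pred: 15+0-3=12
Step 9: prey: 4+0-1=3; pred: 12+0-2=10
Step 10: prey: 3+0-0=3; pred: 10+0-2=8
Step 11: prey: 3+0-0=3; pred: 8+0-1=7
Step 12: prey: 3+0-0=3; pred: 7+0-1=6
Step 13: prey: 3+0-0=3; pred: 6+0-1=5
Step 14: prey: 3+0-0=3; pred: 5+0-1=4
Step 15: prey: 3+0-0=3; pred: 4+0-0=4
No extinction within 15 steps

Answer: 16 both-alive 3 4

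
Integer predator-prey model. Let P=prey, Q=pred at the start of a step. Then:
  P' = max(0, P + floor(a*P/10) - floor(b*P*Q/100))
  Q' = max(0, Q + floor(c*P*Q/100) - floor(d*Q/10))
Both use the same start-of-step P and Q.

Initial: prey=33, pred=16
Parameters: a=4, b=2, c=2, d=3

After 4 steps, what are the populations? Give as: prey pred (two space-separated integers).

Answer: 15 55

Derivation:
Step 1: prey: 33+13-10=36; pred: 16+10-4=22
Step 2: prey: 36+14-15=35; pred: 22+15-6=31
Step 3: prey: 35+14-21=28; pred: 31+21-9=43
Step 4: prey: 28+11-24=15; pred: 43+24-12=55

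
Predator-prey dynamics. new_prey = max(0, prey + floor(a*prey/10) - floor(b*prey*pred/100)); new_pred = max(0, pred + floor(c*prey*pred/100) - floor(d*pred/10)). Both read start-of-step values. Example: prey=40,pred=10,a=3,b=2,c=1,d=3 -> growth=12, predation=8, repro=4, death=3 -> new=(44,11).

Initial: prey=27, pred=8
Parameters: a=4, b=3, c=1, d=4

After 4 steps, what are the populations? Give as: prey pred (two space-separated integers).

Answer: 52 8

Derivation:
Step 1: prey: 27+10-6=31; pred: 8+2-3=7
Step 2: prey: 31+12-6=37; pred: 7+2-2=7
Step 3: prey: 37+14-7=44; pred: 7+2-2=7
Step 4: prey: 44+17-9=52; pred: 7+3-2=8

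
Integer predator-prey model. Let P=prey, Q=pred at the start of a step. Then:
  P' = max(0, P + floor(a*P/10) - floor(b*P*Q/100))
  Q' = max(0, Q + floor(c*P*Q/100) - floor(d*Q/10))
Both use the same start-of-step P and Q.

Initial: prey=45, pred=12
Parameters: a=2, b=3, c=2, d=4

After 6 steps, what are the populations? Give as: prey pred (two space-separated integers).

Step 1: prey: 45+9-16=38; pred: 12+10-4=18
Step 2: prey: 38+7-20=25; pred: 18+13-7=24
Step 3: prey: 25+5-18=12; pred: 24+12-9=27
Step 4: prey: 12+2-9=5; pred: 27+6-10=23
Step 5: prey: 5+1-3=3; pred: 23+2-9=16
Step 6: prey: 3+0-1=2; pred: 16+0-6=10

Answer: 2 10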